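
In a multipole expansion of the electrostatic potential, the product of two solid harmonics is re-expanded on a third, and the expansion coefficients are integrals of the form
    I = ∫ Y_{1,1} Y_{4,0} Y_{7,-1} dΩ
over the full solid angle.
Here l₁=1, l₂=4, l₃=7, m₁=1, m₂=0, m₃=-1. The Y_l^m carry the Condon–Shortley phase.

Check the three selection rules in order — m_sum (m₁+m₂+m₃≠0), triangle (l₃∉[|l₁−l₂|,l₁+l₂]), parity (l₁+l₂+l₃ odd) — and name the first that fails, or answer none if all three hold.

azimuthal sum: 1 + 0 − 1 = 0  ✓
3 ≤ 7 ≤ 5 (triangle on l)  ✗
L = 1 + 4 + 7 = 12 (even)

triangle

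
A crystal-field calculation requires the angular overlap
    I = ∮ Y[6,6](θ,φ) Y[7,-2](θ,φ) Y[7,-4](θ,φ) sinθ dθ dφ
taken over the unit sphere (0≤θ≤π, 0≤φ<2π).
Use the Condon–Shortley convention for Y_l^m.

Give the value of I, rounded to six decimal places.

-0.156980

Rules hold: Σm=0, L=20 even, 1≤7≤13.
N = 13·15·15 = 2925
Δ = 6!·6!·8!/21! = 1/2444321880
Racah Σ t=0..6: t=0:+1/2612736000 t=1:−1/20736000 t=2:+1/1658880 t=3:−1/746496 t=4:+1/1658880 t=5:−1/20736000 t=6:+1/2612736000 = -1/4354560
⇒ 3j(6 7 7; 0 0 0)² = 1000/138567, sgn +1
Racah Σ t=0..0: t=0:+1/373248000 = 1/373248000
⇒ 3j(6 7 7; 6 -2 -4)² = 308/20995, sgn -1
4πI² = N·(3j₀)²·(3jₘ)² = 420000/1356277
I = -1·√(0.309671/4π) = -0.15698043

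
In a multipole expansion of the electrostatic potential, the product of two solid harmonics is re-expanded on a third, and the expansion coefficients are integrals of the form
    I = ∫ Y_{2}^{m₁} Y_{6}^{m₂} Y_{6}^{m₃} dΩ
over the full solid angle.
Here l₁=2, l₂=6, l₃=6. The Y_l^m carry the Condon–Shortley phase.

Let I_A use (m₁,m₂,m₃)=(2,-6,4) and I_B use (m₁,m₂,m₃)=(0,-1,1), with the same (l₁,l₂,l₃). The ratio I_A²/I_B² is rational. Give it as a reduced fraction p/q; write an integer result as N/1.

44/169

Shared (l₁,l₂,l₃)=(2,6,6): N and (l;000)² cancel in I_A²/I_B².
A: Δ = 2!·2!·10!/15! = 1/90090; Racah Σ t=0..0: t=0:+1/14515200 = 1/14515200; ⇒ 3j(2 6 6; 2 -6 4)² = 2/455, sgn +1
B: Δ = 2!·2!·10!/15! = 1/90090; Racah Σ t=0..2: t=0:+1/57600 t=1:−1/17280 t=2:+1/120960 = -13/403200; ⇒ 3j(2 6 6; 0 -1 1)² = 13/770, sgn +1
I_A²/I_B² = (2/455)/(13/770) = 44/169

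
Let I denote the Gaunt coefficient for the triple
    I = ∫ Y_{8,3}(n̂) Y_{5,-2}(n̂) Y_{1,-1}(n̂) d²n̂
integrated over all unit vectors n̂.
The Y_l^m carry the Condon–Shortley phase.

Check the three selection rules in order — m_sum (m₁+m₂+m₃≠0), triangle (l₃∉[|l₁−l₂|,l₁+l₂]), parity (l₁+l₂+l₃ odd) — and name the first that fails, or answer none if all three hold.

azimuthal sum: 3 − 2 − 1 = 0  ✓
3 ≤ 1 ≤ 13 (triangle on l)  ✗
L = 8 + 5 + 1 = 14 (even)

triangle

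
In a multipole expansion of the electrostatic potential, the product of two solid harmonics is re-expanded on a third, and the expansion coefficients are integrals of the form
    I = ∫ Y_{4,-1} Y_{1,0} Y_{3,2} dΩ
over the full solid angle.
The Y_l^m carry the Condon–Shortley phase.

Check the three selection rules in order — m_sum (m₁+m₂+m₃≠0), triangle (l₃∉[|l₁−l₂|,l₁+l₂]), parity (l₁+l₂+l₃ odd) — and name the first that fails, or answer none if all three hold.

m₁+m₂+m₃ = -1 + 0 + 2 = 1  ✗
triangle: |4−1|=3 ≤ l₃=3 ≤ 4+1=5
parity: l₁+l₂+l₃ = 8 is even

m_sum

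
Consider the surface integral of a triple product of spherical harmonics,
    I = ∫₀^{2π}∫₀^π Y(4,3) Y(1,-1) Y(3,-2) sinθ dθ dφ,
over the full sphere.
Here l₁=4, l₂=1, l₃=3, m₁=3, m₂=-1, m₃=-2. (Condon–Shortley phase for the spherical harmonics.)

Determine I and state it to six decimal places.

Rules hold: Σm=0, L=8 even, 3≤3≤5.
N = 9·3·7 = 189
Δ = 2!·6!·0!/9! = 1/252
Racah Σ t=1..1: t=1:−1/36 = -1/36
⇒ 3j(4 1 3; 0 0 0)² = 4/63, sgn +1
Racah Σ t=0..0: t=0:+1/240 = 1/240
⇒ 3j(4 1 3; 3 -1 -2)² = 1/12, sgn -1
4πI² = N·(3j₀)²·(3jₘ)² = 1/1
I = -1·√(1/4π) = -0.28209479

-0.282095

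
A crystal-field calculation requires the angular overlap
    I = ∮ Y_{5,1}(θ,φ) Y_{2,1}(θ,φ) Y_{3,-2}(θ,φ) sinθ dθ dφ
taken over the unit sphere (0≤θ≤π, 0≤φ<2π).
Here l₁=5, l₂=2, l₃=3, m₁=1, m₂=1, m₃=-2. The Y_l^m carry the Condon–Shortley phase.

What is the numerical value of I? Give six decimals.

-0.117387

m-sum 0 ✓  L=10 even ✓  3≤3≤7 ✓
Π(2lᵢ+1) = 11×5×7 = 385
triangle coeff Δ(5,2,3) = 1/2310
Σ_t [2,2]: t=2:+1/144 = 1/144
(3j)²=10/231 [(5 2 3; 0 0 0)], sign=-1
Σ_t [3,3]: t=3:−1/720 = -1/720
(3j)²=4/385 [(5 2 3; 1 1 -2)], sign=+1
⇒ 4πI² = 40/231
I = (-1)√(40/231/(4π)) = -0.11738675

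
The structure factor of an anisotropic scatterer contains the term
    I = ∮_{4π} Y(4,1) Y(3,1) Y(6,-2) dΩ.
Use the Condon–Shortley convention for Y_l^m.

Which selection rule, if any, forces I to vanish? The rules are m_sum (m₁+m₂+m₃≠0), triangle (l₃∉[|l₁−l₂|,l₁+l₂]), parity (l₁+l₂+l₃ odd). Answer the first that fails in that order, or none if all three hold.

Σmᵢ = 0  ✓
l₃∈[|l₁−l₂|,l₁+l₂]=[1,7], have l₃=6  ✓
Σlᵢ = 13 ⇒ odd  ✗

parity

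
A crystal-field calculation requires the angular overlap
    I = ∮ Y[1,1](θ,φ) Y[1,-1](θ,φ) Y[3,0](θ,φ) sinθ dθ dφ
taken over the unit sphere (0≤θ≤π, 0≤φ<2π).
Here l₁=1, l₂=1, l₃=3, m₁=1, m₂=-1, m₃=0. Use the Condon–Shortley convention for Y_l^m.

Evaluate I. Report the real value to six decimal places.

0.000000

l₃=3 ∉ [0,2] — triangle fails ⇒ I = 0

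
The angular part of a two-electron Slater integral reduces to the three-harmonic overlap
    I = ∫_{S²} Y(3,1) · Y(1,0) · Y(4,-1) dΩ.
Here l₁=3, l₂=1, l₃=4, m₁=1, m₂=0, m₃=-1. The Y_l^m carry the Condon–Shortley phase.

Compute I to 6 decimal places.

Rules hold: Σm=0, L=8 even, 2≤4≤4.
N = 7·3·9 = 189
Δ = 0!·6!·2!/9! = 1/252
Racah Σ t=0..0: t=0:+1/36 = 1/36
⇒ 3j(3 1 4; 0 0 0)² = 4/63, sgn +1
Racah Σ t=0..0: t=0:+1/48 = 1/48
⇒ 3j(3 1 4; 1 0 -1)² = 5/84, sgn -1
4πI² = N·(3j₀)²·(3jₘ)² = 5/7
I = -1·√(0.714286/4π) = -0.23841361

-0.238414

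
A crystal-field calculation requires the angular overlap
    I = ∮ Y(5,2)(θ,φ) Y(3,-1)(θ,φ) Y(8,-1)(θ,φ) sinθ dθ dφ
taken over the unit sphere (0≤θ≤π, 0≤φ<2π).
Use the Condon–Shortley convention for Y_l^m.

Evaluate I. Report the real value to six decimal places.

Rules hold: Σm=0, L=16 even, 2≤8≤8.
N = 11·7·17 = 1309
Δ = 0!·10!·6!/17! = 1/136136
Racah Σ t=0..0: t=0:+1/518400 = 1/518400
⇒ 3j(5 3 8; 0 0 0)² = 56/2431, sgn +1
Racah Σ t=0..0: t=0:+1/1451520 = 1/1451520
⇒ 3j(5 3 8; 2 -1 -1)² = 45/4862, sgn -1
4πI² = N·(3j₀)²·(3jₘ)² = 8820/31603
I = -1·√(0.279087/4π) = -0.14902708

-0.149027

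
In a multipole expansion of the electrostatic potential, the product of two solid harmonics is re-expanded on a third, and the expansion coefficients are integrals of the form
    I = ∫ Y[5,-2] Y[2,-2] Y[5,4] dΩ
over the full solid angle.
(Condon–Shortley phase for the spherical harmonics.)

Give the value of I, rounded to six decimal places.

-0.137240

Rules hold: Σm=0, L=12 even, 3≤5≤7.
N = 11·5·11 = 605
Δ = 2!·8!·2!/13! = 1/38610
Racah Σ t=0..2: t=0:+1/2880 t=1:−1/576 t=2:+1/2880 = -1/960
⇒ 3j(5 2 5; 0 0 0)² = 10/429, sgn +1
Racah Σ t=0..0: t=0:+1/20160 = 1/20160
⇒ 3j(5 2 5; -2 -2 4)² = 12/715, sgn -1
4πI² = N·(3j₀)²·(3jₘ)² = 40/169
I = -1·√(0.236686/4π) = -0.13724032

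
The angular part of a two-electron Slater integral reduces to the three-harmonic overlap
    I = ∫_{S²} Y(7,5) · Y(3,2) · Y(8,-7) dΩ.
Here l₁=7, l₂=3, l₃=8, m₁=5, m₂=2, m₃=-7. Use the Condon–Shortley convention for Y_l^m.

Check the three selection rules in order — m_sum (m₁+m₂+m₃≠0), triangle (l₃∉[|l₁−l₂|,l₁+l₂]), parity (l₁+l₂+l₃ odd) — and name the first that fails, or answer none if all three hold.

none

Σmᵢ = 0  ✓
l₃∈[|l₁−l₂|,l₁+l₂]=[4,10], have l₃=8  ✓
Σlᵢ = 18 ⇒ even  ✓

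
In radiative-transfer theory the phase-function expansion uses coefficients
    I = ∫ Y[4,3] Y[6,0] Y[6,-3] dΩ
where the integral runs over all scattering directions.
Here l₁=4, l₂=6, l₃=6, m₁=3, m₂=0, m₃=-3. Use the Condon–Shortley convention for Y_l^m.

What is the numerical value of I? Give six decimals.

Checks pass: Σm=0; 16 even; l₃=6∈[2,10].
(2·4+1)(2·6+1)(2·6+1) = 1521
Δ: 4! 4! 8! / 17! → 1/15315300
sum: t=0:+1/829440 t=1:−1/25920 t=2:+1/9216 t=3:−1/25920 t=4:+1/829440 = 7/207360
3j²(4 6 6; 0 0 0) = Δ·Π!·Σ² = 28/2431  (sign +1)
sum: t=0:+1/207360 t=1:−1/103680 = -1/207360
3j²(4 6 6; 3 0 -3) = Δ·Π!·Σ² = 21/2431  (sign +1)
combine: 4πI² = 1521·28/2431·21/2431 = 5292/34969
take √, sign +1: I = 0.10973960

0.109740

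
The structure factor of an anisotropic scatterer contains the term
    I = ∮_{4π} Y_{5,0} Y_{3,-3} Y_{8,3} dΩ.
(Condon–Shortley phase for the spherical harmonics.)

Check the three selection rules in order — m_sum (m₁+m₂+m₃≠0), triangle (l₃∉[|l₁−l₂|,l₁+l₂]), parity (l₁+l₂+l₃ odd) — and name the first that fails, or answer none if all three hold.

m₁+m₂+m₃ = 0 − 3 + 3 = 0  ✓
triangle: |5−3|=2 ≤ l₃=8 ≤ 5+3=8  ✓
parity: l₁+l₂+l₃ = 16 is even  ✓

none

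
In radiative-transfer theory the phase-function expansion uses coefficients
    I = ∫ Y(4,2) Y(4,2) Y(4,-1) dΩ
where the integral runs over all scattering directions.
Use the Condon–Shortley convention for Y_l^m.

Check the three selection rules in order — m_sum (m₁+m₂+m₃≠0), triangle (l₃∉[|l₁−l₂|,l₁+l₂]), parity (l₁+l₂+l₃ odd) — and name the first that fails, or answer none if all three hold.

m_sum

azimuthal sum: 2 + 2 − 1 = 3  ✗
0 ≤ 4 ≤ 8 (triangle on l)
L = 4 + 4 + 4 = 12 (even)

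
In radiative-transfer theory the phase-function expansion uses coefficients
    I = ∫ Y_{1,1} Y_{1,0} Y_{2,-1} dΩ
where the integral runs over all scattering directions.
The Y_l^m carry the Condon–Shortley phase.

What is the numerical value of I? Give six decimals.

-0.218510

Rules hold: Σm=0, L=4 even, 0≤2≤2.
N = 3·3·5 = 45
Δ = 0!·2!·2!/5! = 1/30
Racah Σ t=0..0: t=0:+1/1 = 1/1
⇒ 3j(1 1 2; 0 0 0)² = 2/15, sgn +1
Racah Σ t=0..0: t=0:+1/2 = 1/2
⇒ 3j(1 1 2; 1 0 -1)² = 1/10, sgn -1
4πI² = N·(3j₀)²·(3jₘ)² = 3/5
I = -1·√(0.6/4π) = -0.21850969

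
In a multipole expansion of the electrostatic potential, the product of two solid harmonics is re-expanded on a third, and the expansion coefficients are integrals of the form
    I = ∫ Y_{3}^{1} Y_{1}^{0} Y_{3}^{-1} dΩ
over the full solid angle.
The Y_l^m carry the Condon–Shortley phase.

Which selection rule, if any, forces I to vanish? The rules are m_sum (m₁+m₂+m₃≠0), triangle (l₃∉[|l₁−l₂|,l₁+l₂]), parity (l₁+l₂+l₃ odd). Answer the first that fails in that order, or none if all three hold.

azimuthal sum: 1 + 0 − 1 = 0  ✓
2 ≤ 3 ≤ 4 (triangle on l)  ✓
L = 3 + 1 + 3 = 7 (odd)  ✗

parity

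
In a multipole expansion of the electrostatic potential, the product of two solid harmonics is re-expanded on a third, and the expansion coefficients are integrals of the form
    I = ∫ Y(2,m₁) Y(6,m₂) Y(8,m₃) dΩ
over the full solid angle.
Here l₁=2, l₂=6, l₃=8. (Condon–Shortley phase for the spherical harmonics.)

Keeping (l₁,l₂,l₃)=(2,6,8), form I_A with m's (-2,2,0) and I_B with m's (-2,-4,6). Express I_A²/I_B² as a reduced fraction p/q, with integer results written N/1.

10/143

Shared (l₁,l₂,l₃)=(2,6,8): N and (l;000)² cancel in I_A²/I_B².
A: Δ = 0!·4!·12!/17! = 1/30940; Racah Σ t=0..0: t=0:+1/23224320 = 1/23224320; ⇒ 3j(2 6 8; -2 2 0)² = 1/442, sgn +1
B: Δ = 0!·4!·12!/17! = 1/30940; Racah Σ t=0..0: t=0:+1/174182400 = 1/174182400; ⇒ 3j(2 6 8; -2 -4 6)² = 11/340, sgn +1
I_A²/I_B² = (1/442)/(11/340) = 10/143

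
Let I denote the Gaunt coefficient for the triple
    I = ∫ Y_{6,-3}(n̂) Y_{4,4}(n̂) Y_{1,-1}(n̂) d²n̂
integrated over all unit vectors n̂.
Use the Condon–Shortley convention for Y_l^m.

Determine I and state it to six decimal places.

0.000000

triangle: need 2≤l₃≤10, have 1; I=0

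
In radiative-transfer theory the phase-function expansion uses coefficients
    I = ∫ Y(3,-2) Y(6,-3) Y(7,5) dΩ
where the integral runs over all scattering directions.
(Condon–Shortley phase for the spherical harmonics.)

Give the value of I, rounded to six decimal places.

m-sum 0 ✓  L=16 even ✓  3≤7≤9 ✓
Π(2lᵢ+1) = 7×13×15 = 1365
triangle coeff Δ(3,6,7) = 1/2042040
Σ_t [0,2]: t=0:+1/207360 t=1:−1/57600 t=2:+1/207360 = -1/129600
(3j)²=168/12155 [(3 6 7; 0 0 0)], sign=+1
Σ_t [1,2]: t=1:−1/1935360 t=2:+1/4354560 = -1/3483648
(3j)²=125/12376 [(3 6 7; -2 -3 5)], sign=-1
⇒ 4πI² = 7875/41327
I = (-1)√(7875/41327/(4π)) = -0.12314121

-0.123141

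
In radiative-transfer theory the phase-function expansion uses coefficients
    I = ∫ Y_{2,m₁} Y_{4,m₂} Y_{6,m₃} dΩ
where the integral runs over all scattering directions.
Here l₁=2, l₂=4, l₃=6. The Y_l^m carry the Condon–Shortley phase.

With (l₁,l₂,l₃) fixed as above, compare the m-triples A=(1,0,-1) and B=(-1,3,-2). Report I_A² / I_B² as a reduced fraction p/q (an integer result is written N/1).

l's match ⇒ only the (l;m) 3-j factors differ between A and B.
A: triangle coeff Δ(2,4,6) = 1/6435; Σ_t [0,0]: t=0:+1/3456 = 1/3456; (3j)²=35/1287 [(2 4 6; 1 0 -1)], sign=-1
B: triangle coeff Δ(2,4,6) = 1/6435; Σ_t [0,0]: t=0:+1/30240 = 1/30240; (3j)²=32/6435 [(2 4 6; -1 3 -2)], sign=+1
I_A²/I_B² = (35/1287)/(32/6435) = 175/32

175/32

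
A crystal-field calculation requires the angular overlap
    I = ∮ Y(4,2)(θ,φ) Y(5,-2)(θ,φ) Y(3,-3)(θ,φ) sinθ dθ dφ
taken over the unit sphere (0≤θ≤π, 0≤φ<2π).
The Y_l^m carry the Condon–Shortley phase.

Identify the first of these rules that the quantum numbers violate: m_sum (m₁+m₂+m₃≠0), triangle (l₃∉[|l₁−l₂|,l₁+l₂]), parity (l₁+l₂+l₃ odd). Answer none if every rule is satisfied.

Σmᵢ = -3  ✗
l₃∈[|l₁−l₂|,l₁+l₂]=[1,9], have l₃=3
Σlᵢ = 12 ⇒ even

m_sum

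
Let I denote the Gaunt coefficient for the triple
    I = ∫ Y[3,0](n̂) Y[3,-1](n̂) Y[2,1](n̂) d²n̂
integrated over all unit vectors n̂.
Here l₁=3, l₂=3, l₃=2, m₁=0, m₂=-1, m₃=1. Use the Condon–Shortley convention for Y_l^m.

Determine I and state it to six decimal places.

m-sum 0 ✓  L=8 even ✓  0≤2≤6 ✓
Π(2lᵢ+1) = 7×7×5 = 245
triangle coeff Δ(3,3,2) = 1/3780
Σ_t [1,3]: t=1:−1/24 t=2:+1/4 t=3:−1/24 = 1/6
(3j)²=4/105 [(3 3 2; 0 0 0)], sign=+1
Σ_t [1,2]: t=1:−1/12 t=2:+1/8 = 1/24
(3j)²=1/210 [(3 3 2; 0 -1 1)], sign=-1
⇒ 4πI² = 2/45
I = (-1)√(2/45/(4π)) = -0.05947080

-0.059471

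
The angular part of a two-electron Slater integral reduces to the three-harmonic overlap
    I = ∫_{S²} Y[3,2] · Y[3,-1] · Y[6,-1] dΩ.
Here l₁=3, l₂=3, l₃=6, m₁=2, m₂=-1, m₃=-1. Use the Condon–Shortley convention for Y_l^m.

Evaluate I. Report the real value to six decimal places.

Rules hold: Σm=0, L=12 even, 0≤6≤6.
N = 7·7·13 = 637
Δ = 0!·6!·6!/13! = 1/12012
Racah Σ t=0..0: t=0:+1/1296 = 1/1296
⇒ 3j(3 3 6; 0 0 0)² = 100/3003, sgn +1
Racah Σ t=0..0: t=0:+1/5760 = 1/5760
⇒ 3j(3 3 6; 2 -1 -1)² = 5/572, sgn -1
4πI² = N·(3j₀)²·(3jₘ)² = 875/4719
I = -1·√(0.185421/4π) = -0.12147142

-0.121471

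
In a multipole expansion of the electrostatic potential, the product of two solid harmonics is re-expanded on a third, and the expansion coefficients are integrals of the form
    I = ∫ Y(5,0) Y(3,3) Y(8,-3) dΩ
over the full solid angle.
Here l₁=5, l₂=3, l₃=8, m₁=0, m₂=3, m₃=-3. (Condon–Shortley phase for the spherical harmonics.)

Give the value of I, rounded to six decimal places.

Checks pass: Σm=0; 16 even; l₃=8∈[2,8].
(2·5+1)(2·3+1)(2·8+1) = 1309
Δ: 0! 10! 6! / 17! → 1/136136
sum: t=0:+1/518400 = 1/518400
3j²(5 3 8; 0 0 0) = Δ·Π!·Σ² = 56/2431  (sign +1)
sum: t=0:+1/10368000 = 1/10368000
3j²(5 3 8; 0 3 -3) = Δ·Π!·Σ² = 3/884  (sign -1)
combine: 4πI² = 1309·56/2431·3/884 = 294/2873
take √, sign -1: I = -0.09024038

-0.090240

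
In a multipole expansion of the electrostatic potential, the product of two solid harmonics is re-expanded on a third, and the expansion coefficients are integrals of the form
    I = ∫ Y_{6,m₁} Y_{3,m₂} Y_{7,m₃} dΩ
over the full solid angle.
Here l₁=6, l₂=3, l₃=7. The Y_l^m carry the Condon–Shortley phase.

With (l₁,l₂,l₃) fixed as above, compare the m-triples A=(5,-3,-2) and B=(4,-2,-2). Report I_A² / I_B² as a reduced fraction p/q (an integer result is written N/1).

33/256

Shared (l₁,l₂,l₃)=(6,3,7): N and (l;000)² cancel in I_A²/I_B².
A: Δ = 2!·10!·4!/17! = 1/2042040; Racah Σ t=0..0: t=0:+1/17418240 = 1/17418240; ⇒ 3j(6 3 7; 5 -3 -2)² = 25/12376, sgn -1
B: Δ = 2!·10!·4!/17! = 1/2042040; Racah Σ t=0..1: t=0:+1/967680 t=1:−1/8709120 = 1/1088640; ⇒ 3j(6 3 7; 4 -2 -2)² = 800/51051, sgn -1
I_A²/I_B² = (25/12376)/(800/51051) = 33/256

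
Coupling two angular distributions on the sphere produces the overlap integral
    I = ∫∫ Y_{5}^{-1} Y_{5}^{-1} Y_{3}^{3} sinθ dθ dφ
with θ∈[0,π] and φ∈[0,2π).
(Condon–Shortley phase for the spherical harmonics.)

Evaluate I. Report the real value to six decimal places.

Σmᵢ = 1 ≠ 0, so the φ-integral vanishes; I = 0

0.000000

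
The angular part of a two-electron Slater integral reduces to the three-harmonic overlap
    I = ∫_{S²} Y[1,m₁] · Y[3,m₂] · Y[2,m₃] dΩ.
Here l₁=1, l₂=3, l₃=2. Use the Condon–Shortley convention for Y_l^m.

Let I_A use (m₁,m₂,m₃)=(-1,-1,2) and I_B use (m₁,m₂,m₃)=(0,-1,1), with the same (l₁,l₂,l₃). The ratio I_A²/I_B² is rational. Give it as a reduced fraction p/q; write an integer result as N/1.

Shared (l₁,l₂,l₃)=(1,3,2): N and (l;000)² cancel in I_A²/I_B².
A: Δ = 2!·0!·4!/7! = 1/105; Racah Σ t=2..2: t=2:+1/48 = 1/48; ⇒ 3j(1 3 2; -1 -1 2)² = 1/105, sgn +1
B: Δ = 2!·0!·4!/7! = 1/105; Racah Σ t=1..1: t=1:−1/6 = -1/6; ⇒ 3j(1 3 2; 0 -1 1)² = 8/105, sgn +1
I_A²/I_B² = (1/105)/(8/105) = 1/8

1/8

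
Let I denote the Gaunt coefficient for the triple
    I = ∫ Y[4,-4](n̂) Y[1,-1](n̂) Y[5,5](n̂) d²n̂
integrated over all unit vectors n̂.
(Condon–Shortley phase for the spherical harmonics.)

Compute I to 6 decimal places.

Checks pass: Σm=0; 10 even; l₃=5∈[3,5].
(2·4+1)(2·1+1)(2·5+1) = 297
Δ: 0! 8! 2! / 11! → 1/495
sum: t=0:+1/576 = 1/576
3j²(4 1 5; 0 0 0) = Δ·Π!·Σ² = 5/99  (sign -1)
sum: t=0:+1/80640 = 1/80640
3j²(4 1 5; -4 -1 5) = Δ·Π!·Σ² = 1/11  (sign +1)
combine: 4πI² = 297·5/99·1/11 = 15/11
take √, sign -1: I = -0.32941575

-0.329416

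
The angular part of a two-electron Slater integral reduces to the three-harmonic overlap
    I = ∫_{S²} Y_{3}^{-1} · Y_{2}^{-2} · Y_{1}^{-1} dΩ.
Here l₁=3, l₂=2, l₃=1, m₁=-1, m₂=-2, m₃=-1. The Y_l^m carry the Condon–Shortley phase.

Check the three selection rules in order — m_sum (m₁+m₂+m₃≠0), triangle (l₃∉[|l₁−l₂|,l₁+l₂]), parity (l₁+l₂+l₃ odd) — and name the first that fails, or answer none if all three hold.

m_sum

azimuthal sum: -1 − 2 − 1 = -4  ✗
1 ≤ 1 ≤ 5 (triangle on l)
L = 3 + 2 + 1 = 6 (even)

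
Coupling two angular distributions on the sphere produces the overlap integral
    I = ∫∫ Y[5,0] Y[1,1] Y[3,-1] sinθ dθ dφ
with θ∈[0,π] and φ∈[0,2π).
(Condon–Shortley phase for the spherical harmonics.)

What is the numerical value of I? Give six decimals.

0.000000

|5−1|≤3≤5+1 violated ⇒ I = 0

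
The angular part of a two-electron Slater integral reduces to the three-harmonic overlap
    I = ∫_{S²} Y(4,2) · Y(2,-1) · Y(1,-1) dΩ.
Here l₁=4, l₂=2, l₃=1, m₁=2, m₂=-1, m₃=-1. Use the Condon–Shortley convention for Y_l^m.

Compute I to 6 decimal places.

0.000000

l₃=1 ∉ [2,6] — triangle fails ⇒ I = 0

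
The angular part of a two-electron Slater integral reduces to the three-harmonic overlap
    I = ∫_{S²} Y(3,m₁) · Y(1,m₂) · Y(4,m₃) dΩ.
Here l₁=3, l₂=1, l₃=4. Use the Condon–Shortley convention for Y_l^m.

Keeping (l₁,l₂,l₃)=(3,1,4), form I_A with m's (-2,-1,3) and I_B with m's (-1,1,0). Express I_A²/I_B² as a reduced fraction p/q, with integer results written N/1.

Shared (l₁,l₂,l₃)=(3,1,4): N and (l;000)² cancel in I_A²/I_B².
A: Δ = 0!·6!·2!/9! = 1/252; Racah Σ t=0..0: t=0:+1/240 = 1/240; ⇒ 3j(3 1 4; -2 -1 3)² = 1/12, sgn -1
B: Δ = 0!·6!·2!/9! = 1/252; Racah Σ t=0..0: t=0:+1/96 = 1/96; ⇒ 3j(3 1 4; -1 1 0)² = 1/42, sgn +1
I_A²/I_B² = (1/12)/(1/42) = 7/2

7/2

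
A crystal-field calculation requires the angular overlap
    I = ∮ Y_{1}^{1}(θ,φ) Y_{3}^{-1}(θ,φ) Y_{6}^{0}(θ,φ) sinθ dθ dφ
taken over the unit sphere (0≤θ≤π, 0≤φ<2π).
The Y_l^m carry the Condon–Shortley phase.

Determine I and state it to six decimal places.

0.000000

l₃=6 ∉ [2,4] — triangle fails ⇒ I = 0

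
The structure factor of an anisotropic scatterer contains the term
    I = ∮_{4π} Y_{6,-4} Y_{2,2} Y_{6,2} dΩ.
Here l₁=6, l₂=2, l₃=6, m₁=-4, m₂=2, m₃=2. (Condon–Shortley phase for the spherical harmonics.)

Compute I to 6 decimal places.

Rules hold: Σm=0, L=14 even, 4≤6≤8.
N = 13·5·13 = 845
Δ = 2!·10!·2!/15! = 1/90090
Racah Σ t=0..2: t=0:+1/69120 t=1:−1/14400 t=2:+1/69120 = -7/172800
⇒ 3j(6 2 6; 0 0 0)² = 14/715, sgn -1
Racah Σ t=2..2: t=2:+1/322560 = 1/322560
⇒ 3j(6 2 6; -4 2 2)² = 18/1001, sgn +1
4πI² = N·(3j₀)²·(3jₘ)² = 36/121
I = -1·√(0.297521/4π) = -0.15386989

-0.153870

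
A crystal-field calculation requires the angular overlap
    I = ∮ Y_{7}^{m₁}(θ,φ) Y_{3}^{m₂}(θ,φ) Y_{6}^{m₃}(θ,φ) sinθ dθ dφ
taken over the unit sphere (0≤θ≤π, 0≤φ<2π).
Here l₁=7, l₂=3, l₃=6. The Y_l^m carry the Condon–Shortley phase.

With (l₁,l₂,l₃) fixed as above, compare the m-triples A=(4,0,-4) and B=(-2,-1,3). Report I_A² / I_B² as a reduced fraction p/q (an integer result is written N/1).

2816/6845

l's match ⇒ only the (l;m) 3-j factors differ between A and B.
A: triangle coeff Δ(7,3,6) = 1/2042040; Σ_t [1,3]: t=1:−1/967680 t=2:+1/1451520 t=3:−1/43545600 = -1/2721600; (3j)²=32/7735 [(7 3 6; 4 0 -4)], sign=-1
B: triangle coeff Δ(7,3,6) = 1/2042040; Σ_t [0,2]: t=0:+1/17418240 t=1:−1/483840 t=2:+1/241920 = 37/17418240; (3j)²=1369/136136 [(7 3 6; -2 -1 3)], sign=-1
I_A²/I_B² = (32/7735)/(1369/136136) = 2816/6845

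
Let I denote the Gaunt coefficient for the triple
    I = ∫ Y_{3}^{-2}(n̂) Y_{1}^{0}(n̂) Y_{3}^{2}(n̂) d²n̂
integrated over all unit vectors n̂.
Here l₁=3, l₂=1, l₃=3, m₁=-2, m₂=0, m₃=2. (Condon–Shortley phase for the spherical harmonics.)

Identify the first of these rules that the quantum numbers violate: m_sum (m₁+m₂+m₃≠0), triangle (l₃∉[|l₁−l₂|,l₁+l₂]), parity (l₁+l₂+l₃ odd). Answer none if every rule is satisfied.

parity

m₁+m₂+m₃ = -2 + 0 + 2 = 0  ✓
triangle: |3−1|=2 ≤ l₃=3 ≤ 3+1=4  ✓
parity: l₁+l₂+l₃ = 7 is odd  ✗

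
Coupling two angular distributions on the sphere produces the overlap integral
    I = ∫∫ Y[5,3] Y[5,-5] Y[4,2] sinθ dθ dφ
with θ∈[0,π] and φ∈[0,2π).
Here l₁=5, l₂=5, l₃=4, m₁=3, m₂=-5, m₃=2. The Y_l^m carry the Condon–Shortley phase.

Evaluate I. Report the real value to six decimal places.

m-sum 0 ✓  L=14 even ✓  0≤4≤10 ✓
Π(2lᵢ+1) = 11×11×9 = 1089
triangle coeff Δ(5,5,4) = 1/3153150
Σ_t [1,5]: t=1:−1/69120 t=2:+1/1728 t=3:−1/576 t=4:+1/1728 t=5:−1/69120 = -7/11520
(3j)²=2/143 [(5 5 4; 0 0 0)], sign=-1
Σ_t [0,0]: t=0:+1/69120 = 1/69120
(3j)²=4/143 [(5 5 4; 3 -5 2)], sign=+1
⇒ 4πI² = 72/169
I = (-1)√(72/169/(4π)) = -0.18412721

-0.184127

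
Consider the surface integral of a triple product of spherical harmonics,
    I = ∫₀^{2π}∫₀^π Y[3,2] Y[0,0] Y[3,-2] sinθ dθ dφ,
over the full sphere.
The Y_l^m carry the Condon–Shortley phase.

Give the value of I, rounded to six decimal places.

Checks pass: Σm=0; 6 even; l₃=3∈[3,3].
(2·3+1)(2·0+1)(2·3+1) = 49
Δ: 0! 6! 0! / 7! → 1/7
sum: t=0:+1/36 = 1/36
3j²(3 0 3; 0 0 0) = Δ·Π!·Σ² = 1/7  (sign -1)
sum: t=0:+1/120 = 1/120
3j²(3 0 3; 2 0 -2) = Δ·Π!·Σ² = 1/7  (sign -1)
combine: 4πI² = 49·1/7·1/7 = 1/1
take √, sign +1: I = 0.28209479

0.282095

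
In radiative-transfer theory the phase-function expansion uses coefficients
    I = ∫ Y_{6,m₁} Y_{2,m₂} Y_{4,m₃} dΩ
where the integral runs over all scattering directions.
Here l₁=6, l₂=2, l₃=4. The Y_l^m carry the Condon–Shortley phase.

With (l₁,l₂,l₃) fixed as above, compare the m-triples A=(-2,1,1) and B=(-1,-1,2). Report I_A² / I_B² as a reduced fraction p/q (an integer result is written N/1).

16/5

l's match ⇒ only the (l;m) 3-j factors differ between A and B.
A: triangle coeff Δ(6,2,4) = 1/6435; Σ_t [3,3]: t=3:−1/4320 = -1/4320; (3j)²=224/6435 [(6 2 4; -2 1 1)], sign=+1
B: triangle coeff Δ(6,2,4) = 1/6435; Σ_t [1,1]: t=1:−1/8640 = -1/8640; (3j)²=14/1287 [(6 2 4; -1 -1 2)], sign=-1
I_A²/I_B² = (224/6435)/(14/1287) = 16/5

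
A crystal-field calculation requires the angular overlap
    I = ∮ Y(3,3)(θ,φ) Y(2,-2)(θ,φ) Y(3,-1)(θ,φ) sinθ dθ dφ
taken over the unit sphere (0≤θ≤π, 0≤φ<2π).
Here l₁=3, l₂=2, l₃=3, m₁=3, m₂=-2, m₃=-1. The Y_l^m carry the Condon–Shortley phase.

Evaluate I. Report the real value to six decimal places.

m-sum 0 ✓  L=8 even ✓  1≤3≤5 ✓
Π(2lᵢ+1) = 7×5×7 = 245
triangle coeff Δ(3,2,3) = 1/3780
Σ_t [0,2]: t=0:+1/24 t=1:−1/4 t=2:+1/24 = -1/6
(3j)²=4/105 [(3 2 3; 0 0 0)], sign=+1
Σ_t [0,0]: t=0:+1/96 = 1/96
(3j)²=1/42 [(3 2 3; 3 -2 -1)], sign=+1
⇒ 4πI² = 2/9
I = (+1)√(2/9/(4π)) = 0.13298076

0.132981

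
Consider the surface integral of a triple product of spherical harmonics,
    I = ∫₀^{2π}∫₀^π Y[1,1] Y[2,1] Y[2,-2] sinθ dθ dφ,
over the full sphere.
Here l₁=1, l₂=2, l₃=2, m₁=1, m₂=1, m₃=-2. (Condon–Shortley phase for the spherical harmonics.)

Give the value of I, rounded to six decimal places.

0.000000

Σlᵢ=5 odd — θ-integrand is odd under cosθ→−cosθ; I=0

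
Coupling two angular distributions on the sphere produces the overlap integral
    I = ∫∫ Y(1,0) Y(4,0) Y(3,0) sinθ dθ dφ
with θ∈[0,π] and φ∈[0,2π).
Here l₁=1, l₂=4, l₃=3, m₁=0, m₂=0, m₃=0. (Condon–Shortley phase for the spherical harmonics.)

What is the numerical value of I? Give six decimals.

Rules hold: Σm=0, L=8 even, 3≤3≤5.
N = 3·9·7 = 189
Δ = 2!·0!·6!/9! = 1/252
Racah Σ t=1..1: t=1:−1/36 = -1/36
⇒ 3j(1 4 3; 0 0 0)² = 4/63, sgn +1
(m-triple is (0,0,0) — same symbol as above.)
4πI² = N·(3j₀)²·(3jₘ)² = 16/21
I = +1·√(0.761905/4π) = 0.24623252

0.246233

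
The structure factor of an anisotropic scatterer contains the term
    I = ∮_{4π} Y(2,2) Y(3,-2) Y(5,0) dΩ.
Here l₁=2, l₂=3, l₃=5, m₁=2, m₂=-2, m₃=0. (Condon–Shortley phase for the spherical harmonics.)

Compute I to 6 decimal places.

m-sum 0 ✓  L=10 even ✓  1≤5≤5 ✓
Π(2lᵢ+1) = 5×7×11 = 385
triangle coeff Δ(2,3,5) = 1/2310
Σ_t [0,0]: t=0:+1/144 = 1/144
(3j)²=10/231 [(2 3 5; 0 0 0)], sign=-1
Σ_t [0,0]: t=0:+1/2880 = 1/2880
(3j)²=1/462 [(2 3 5; 2 -2 0)], sign=-1
⇒ 4πI² = 25/693
I = (+1)√(25/693/(4π)) = 0.05357948

0.053579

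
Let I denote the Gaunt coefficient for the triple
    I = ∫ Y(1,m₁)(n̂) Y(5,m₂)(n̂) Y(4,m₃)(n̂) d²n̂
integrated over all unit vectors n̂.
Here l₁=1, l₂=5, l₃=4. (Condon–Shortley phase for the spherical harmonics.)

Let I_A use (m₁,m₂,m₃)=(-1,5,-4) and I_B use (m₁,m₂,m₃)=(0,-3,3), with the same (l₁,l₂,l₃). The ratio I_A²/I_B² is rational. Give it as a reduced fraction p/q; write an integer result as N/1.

45/16

l's match ⇒ only the (l;m) 3-j factors differ between A and B.
A: triangle coeff Δ(1,5,4) = 1/495; Σ_t [2,2]: t=2:+1/80640 = 1/80640; (3j)²=1/11 [(1 5 4; -1 5 -4)], sign=+1
B: triangle coeff Δ(1,5,4) = 1/495; Σ_t [1,1]: t=1:−1/5040 = -1/5040; (3j)²=16/495 [(1 5 4; 0 -3 3)], sign=+1
I_A²/I_B² = (1/11)/(16/495) = 45/16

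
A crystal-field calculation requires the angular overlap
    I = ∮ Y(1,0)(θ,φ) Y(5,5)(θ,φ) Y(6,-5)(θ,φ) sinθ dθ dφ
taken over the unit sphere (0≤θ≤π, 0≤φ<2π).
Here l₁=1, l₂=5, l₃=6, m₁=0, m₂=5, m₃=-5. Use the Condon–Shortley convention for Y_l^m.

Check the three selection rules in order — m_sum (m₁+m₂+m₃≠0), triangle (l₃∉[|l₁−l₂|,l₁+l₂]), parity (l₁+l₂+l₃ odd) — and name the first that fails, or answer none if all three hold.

none

azimuthal sum: 0 + 5 − 5 = 0  ✓
4 ≤ 6 ≤ 6 (triangle on l)  ✓
L = 1 + 5 + 6 = 12 (even)  ✓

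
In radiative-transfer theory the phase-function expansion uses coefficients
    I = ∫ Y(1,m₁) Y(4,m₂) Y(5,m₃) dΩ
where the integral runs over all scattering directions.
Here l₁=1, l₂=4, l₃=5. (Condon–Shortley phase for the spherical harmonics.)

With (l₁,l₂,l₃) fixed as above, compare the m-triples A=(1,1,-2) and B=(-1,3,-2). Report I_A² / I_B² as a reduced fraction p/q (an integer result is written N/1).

7/1

l's match ⇒ only the (l;m) 3-j factors differ between A and B.
A: triangle coeff Δ(1,4,5) = 1/495; Σ_t [0,0]: t=0:+1/1440 = 1/1440; (3j)²=7/165 [(1 4 5; 1 1 -2)], sign=-1
B: triangle coeff Δ(1,4,5) = 1/495; Σ_t [0,0]: t=0:+1/10080 = 1/10080; (3j)²=1/165 [(1 4 5; -1 3 -2)], sign=-1
I_A²/I_B² = (7/165)/(1/165) = 7/1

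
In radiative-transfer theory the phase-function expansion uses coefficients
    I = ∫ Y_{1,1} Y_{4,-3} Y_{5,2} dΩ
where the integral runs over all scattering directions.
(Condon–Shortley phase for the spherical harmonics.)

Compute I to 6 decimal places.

0.085055

Rules hold: Σm=0, L=10 even, 3≤5≤5.
N = 3·9·11 = 297
Δ = 0!·2!·8!/11! = 1/495
Racah Σ t=0..0: t=0:+1/576 = 1/576
⇒ 3j(1 4 5; 0 0 0)² = 5/99, sgn -1
Racah Σ t=0..0: t=0:+1/10080 = 1/10080
⇒ 3j(1 4 5; 1 -3 2)² = 1/165, sgn -1
4πI² = N·(3j₀)²·(3jₘ)² = 1/11
I = +1·√(0.0909091/4π) = 0.08505478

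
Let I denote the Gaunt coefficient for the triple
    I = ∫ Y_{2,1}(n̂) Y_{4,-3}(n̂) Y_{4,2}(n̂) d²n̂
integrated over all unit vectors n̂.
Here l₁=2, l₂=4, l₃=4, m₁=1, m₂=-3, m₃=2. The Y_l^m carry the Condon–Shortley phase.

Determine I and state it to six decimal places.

-0.187702

Rules hold: Σm=0, L=10 even, 2≤4≤6.
N = 5·9·9 = 405
Δ = 2!·2!·6!/11! = 1/13860
Racah Σ t=0..2: t=0:+1/192 t=1:−1/36 t=2:+1/192 = -5/288
⇒ 3j(2 4 4; 0 0 0)² = 20/693, sgn -1
Racah Σ t=0..1: t=0:+1/240 t=1:−1/1440 = 1/288
⇒ 3j(2 4 4; 1 -3 2)² = 5/132, sgn +1
4πI² = N·(3j₀)²·(3jₘ)² = 375/847
I = -1·√(0.442739/4π) = -0.18770204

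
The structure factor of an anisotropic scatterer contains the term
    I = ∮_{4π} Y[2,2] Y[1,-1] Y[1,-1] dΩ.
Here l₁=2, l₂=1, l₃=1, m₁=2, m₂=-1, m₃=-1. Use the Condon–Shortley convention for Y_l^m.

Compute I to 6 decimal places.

0.309019

Rules hold: Σm=0, L=4 even, 1≤1≤3.
N = 5·3·3 = 45
Δ = 2!·2!·0!/5! = 1/30
Racah Σ t=1..1: t=1:−1/1 = -1/1
⇒ 3j(2 1 1; 0 0 0)² = 2/15, sgn +1
Racah Σ t=0..0: t=0:+1/4 = 1/4
⇒ 3j(2 1 1; 2 -1 -1)² = 1/5, sgn +1
4πI² = N·(3j₀)²·(3jₘ)² = 6/5
I = +1·√(1.2/4π) = 0.30901936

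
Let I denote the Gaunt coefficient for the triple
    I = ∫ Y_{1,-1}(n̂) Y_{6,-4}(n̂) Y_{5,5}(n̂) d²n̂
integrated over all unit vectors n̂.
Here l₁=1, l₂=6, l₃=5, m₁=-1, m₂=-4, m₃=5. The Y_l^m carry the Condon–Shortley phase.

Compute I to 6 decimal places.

0.040859

Rules hold: Σm=0, L=12 even, 5≤5≤7.
N = 3·13·11 = 429
Δ = 2!·0!·10!/13! = 1/858
Racah Σ t=1..1: t=1:−1/14400 = -1/14400
⇒ 3j(1 6 5; 0 0 0)² = 6/143, sgn +1
Racah Σ t=2..2: t=2:+1/7257600 = 1/7257600
⇒ 3j(1 6 5; -1 -4 5)² = 1/858, sgn +1
4πI² = N·(3j₀)²·(3jₘ)² = 3/143
I = +1·√(0.020979/4π) = 0.04085899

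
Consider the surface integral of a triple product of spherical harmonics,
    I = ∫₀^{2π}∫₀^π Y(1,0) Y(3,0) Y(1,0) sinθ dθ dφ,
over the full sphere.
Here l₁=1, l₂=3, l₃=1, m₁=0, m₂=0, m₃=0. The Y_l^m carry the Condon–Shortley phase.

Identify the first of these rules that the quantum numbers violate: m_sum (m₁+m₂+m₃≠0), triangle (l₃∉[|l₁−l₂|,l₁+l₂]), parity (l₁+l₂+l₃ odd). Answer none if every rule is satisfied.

triangle

Σmᵢ = 0  ✓
l₃∈[|l₁−l₂|,l₁+l₂]=[2,4], have l₃=1  ✗
Σlᵢ = 5 ⇒ odd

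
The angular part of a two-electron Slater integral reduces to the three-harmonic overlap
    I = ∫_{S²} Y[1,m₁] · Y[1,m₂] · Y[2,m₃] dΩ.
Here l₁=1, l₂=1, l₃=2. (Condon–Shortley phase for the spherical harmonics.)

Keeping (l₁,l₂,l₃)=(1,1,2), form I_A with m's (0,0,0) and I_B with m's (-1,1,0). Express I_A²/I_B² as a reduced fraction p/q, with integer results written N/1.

4/1

Shared (l₁,l₂,l₃)=(1,1,2): N and (l;000)² cancel in I_A²/I_B².
A: Δ = 0!·2!·2!/5! = 1/30; Racah Σ t=0..0: t=0:+1/1 = 1/1; ⇒ 3j(1 1 2; 0 0 0)² = 2/15, sgn +1
B: Δ = 0!·2!·2!/5! = 1/30; Racah Σ t=0..0: t=0:+1/4 = 1/4; ⇒ 3j(1 1 2; -1 1 0)² = 1/30, sgn +1
I_A²/I_B² = (2/15)/(1/30) = 4/1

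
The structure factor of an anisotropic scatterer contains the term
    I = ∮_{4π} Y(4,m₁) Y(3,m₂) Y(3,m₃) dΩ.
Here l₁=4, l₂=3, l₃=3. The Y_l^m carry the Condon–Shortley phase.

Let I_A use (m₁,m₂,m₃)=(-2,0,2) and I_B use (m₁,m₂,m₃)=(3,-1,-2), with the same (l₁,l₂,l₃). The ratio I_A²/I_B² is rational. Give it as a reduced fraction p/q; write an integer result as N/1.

Same 4,3,3: normalisation and zero-m 3j drop out of the ratio.
A: Δ: 4! 4! 2! / 11! → 1/34650; sum: t=2:+1/96 t=3:−1/72 = -1/288; 3j²(4 3 3; -2 0 2) = Δ·Π!·Σ² = 1/462  (sign +1)
B: Δ: 4! 4! 2! / 11! → 1/34650; sum: t=0:+1/288 t=1:−1/144 = -1/288; 3j²(4 3 3; 3 -1 -2) = Δ·Π!·Σ² = 1/99  (sign +1)
I_A²/I_B² = (1/462)/(1/99) = 3/14

3/14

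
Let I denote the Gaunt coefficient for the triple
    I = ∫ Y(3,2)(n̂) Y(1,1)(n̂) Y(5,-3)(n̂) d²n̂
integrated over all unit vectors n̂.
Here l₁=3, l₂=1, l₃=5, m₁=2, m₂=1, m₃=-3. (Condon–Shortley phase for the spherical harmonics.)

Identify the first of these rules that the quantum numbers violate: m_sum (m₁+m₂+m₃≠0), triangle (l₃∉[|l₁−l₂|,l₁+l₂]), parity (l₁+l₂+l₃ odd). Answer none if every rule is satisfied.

triangle

azimuthal sum: 2 + 1 − 3 = 0  ✓
2 ≤ 5 ≤ 4 (triangle on l)  ✗
L = 3 + 1 + 5 = 9 (odd)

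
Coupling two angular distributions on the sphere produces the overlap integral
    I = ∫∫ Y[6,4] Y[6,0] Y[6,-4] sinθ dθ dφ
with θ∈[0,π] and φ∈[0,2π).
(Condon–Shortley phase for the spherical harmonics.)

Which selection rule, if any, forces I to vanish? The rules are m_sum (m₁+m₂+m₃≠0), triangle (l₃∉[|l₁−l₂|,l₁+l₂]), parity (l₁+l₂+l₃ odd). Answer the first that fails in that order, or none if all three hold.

none

azimuthal sum: 4 + 0 − 4 = 0  ✓
0 ≤ 6 ≤ 12 (triangle on l)  ✓
L = 6 + 6 + 6 = 18 (even)  ✓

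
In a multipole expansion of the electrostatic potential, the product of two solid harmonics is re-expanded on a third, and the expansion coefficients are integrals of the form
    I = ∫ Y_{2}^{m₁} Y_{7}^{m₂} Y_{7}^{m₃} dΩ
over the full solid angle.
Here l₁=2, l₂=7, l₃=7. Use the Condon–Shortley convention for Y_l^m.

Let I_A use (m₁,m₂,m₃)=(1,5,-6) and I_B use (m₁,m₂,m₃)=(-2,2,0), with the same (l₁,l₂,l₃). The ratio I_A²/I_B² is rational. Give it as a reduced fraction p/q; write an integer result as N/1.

Same 2,7,7: normalisation and zero-m 3j drop out of the ratio.
A: Δ: 2! 2! 12! / 17! → 1/185640; sum: t=0:+1/958003200 t=1:−1/79833600 = -1/87091200; 3j²(2 7 7; 1 5 -6) = Δ·Π!·Σ² = 121/4760  (sign +1)
B: Δ: 2! 2! 12! / 17! → 1/185640; sum: t=2:+1/2419200 = 1/2419200; 3j²(2 7 7; -2 2 0) = Δ·Π!·Σ² = 27/1105  (sign -1)
I_A²/I_B² = (121/4760)/(27/1105) = 1573/1512

1573/1512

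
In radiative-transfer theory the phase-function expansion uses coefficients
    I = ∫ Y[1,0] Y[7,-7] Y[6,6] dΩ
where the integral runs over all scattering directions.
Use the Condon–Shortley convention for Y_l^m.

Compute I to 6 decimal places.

Σmᵢ = -1 ≠ 0, so the φ-integral vanishes; I = 0

0.000000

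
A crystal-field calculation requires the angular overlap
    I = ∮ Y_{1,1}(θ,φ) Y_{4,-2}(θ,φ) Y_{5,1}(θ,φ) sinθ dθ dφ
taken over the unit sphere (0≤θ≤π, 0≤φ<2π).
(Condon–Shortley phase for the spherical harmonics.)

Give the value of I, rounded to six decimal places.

Rules hold: Σm=0, L=10 even, 3≤5≤5.
N = 3·9·11 = 297
Δ = 0!·2!·8!/11! = 1/495
Racah Σ t=0..0: t=0:+1/576 = 1/576
⇒ 3j(1 4 5; 0 0 0)² = 5/99, sgn -1
Racah Σ t=0..0: t=0:+1/2880 = 1/2880
⇒ 3j(1 4 5; 1 -2 1)² = 2/165, sgn +1
4πI² = N·(3j₀)²·(3jₘ)² = 2/11
I = -1·√(0.181818/4π) = -0.12028562

-0.120286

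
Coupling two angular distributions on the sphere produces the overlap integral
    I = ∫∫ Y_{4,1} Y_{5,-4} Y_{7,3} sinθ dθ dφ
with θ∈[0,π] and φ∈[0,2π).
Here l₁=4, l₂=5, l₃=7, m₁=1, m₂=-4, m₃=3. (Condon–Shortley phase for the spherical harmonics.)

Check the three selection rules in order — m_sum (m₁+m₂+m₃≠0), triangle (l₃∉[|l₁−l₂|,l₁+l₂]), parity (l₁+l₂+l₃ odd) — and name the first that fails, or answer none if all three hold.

m₁+m₂+m₃ = 1 − 4 + 3 = 0  ✓
triangle: |4−5|=1 ≤ l₃=7 ≤ 4+5=9  ✓
parity: l₁+l₂+l₃ = 16 is even  ✓

none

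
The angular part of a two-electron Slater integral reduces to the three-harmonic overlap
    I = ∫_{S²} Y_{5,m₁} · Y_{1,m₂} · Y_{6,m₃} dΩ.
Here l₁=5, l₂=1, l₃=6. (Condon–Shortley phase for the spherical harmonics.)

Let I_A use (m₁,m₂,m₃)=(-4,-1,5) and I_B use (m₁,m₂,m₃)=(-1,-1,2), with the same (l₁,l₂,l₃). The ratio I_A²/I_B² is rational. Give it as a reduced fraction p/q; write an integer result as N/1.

Shared (l₁,l₂,l₃)=(5,1,6): N and (l;000)² cancel in I_A²/I_B².
A: Δ = 0!·10!·2!/13! = 1/858; Racah Σ t=0..0: t=0:+1/725760 = 1/725760; ⇒ 3j(5 1 6; -4 -1 5)² = 5/78, sgn -1
B: Δ = 0!·10!·2!/13! = 1/858; Racah Σ t=0..0: t=0:+1/34560 = 1/34560; ⇒ 3j(5 1 6; -1 -1 2)² = 14/429, sgn +1
I_A²/I_B² = (5/78)/(14/429) = 55/28

55/28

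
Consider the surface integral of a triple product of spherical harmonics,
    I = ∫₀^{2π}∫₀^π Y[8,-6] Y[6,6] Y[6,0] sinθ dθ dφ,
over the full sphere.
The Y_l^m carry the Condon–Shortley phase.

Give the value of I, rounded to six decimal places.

Checks pass: Σm=0; 20 even; l₃=6∈[2,14].
(2·8+1)(2·6+1)(2·6+1) = 2873
Δ: 8! 8! 4! / 21! → 1/1309458150
sum: t=2:+1/49766400 t=3:−1/3110400 t=4:+1/1327104 t=5:−1/3110400 t=6:+1/49766400 = 1/6635520
3j²(8 6 6; 0 0 0) = Δ·Π!·Σ² = 350/46189  (sign +1)
sum: t=8:+1/1393459200 = 1/1393459200
3j²(8 6 6; -6 6 0) = Δ·Π!·Σ² = 11/646  (sign +1)
combine: 4πI² = 2873·350/46189·11/646 = 2275/6137
take √, sign +1: I = 0.17175433

0.171754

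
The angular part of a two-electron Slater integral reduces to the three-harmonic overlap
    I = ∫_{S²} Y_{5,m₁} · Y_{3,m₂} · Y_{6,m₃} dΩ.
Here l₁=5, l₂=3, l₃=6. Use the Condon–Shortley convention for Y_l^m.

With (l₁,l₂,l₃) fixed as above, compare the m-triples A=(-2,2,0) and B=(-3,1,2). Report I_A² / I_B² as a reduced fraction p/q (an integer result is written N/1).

9/7

Same 5,3,6: normalisation and zero-m 3j drop out of the ratio.
A: Δ: 2! 8! 4! / 15! → 1/675675; sum: t=1:−1/34560 t=2:+1/8640 = 1/11520; 3j²(5 3 6; -2 2 0) = Δ·Π!·Σ² = 3/143  (sign +1)
B: Δ: 2! 8! 4! / 15! → 1/675675; sum: t=0:+1/1935360 t=1:−1/30240 t=2:+1/11520 = 1/18432; 3j²(5 3 6; -3 1 2) = Δ·Π!·Σ² = 7/429  (sign +1)
I_A²/I_B² = (3/143)/(7/429) = 9/7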